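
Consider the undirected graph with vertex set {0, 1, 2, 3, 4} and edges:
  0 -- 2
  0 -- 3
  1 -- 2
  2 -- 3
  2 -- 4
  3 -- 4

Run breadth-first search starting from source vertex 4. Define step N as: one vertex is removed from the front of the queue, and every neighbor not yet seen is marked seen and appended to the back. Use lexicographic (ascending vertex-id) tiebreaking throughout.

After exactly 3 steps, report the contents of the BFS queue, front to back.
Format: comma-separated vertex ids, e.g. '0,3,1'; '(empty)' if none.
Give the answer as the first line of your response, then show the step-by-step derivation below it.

0,1

step 1: dequeue 4; queue=[2,3]; order=4
step 2: dequeue 2; queue=[3,0,1]; order=4,2
step 3: dequeue 3; queue=[0,1]; order=4,2,3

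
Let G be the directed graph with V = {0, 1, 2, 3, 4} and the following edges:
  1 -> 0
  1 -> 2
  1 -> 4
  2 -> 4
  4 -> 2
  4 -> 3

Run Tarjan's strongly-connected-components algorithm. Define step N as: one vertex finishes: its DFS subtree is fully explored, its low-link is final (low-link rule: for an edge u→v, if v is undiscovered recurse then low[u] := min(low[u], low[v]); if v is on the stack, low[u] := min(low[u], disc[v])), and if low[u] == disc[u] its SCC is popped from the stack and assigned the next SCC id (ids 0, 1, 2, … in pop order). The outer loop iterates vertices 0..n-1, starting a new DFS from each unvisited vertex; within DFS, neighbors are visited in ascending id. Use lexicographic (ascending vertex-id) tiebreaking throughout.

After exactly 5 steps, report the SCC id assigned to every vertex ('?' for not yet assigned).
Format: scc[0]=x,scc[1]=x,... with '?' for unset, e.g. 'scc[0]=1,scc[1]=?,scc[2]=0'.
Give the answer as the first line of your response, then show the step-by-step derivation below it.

scc[0]=0,scc[1]=3,scc[2]=2,scc[3]=1,scc[4]=2

step 1: low=(low[0]=0,low[1]=?,low[2]=?,low[3]=?,low[4]=?); scc=(scc[0]=0,scc[1]=?,scc[2]=?,scc[3]=?,scc[4]=?)
step 2: low=(low[0]=0,low[1]=1,low[2]=2,low[3]=4,low[4]=2); scc=(scc[0]=0,scc[1]=?,scc[2]=?,scc[3]=1,scc[4]=?)
step 3: low=(low[0]=0,low[1]=1,low[2]=2,low[3]=4,low[4]=2); scc=(scc[0]=0,scc[1]=?,scc[2]=?,scc[3]=1,scc[4]=?)
step 4: low=(low[0]=0,low[1]=1,low[2]=2,low[3]=4,low[4]=2); scc=(scc[0]=0,scc[1]=?,scc[2]=2,scc[3]=1,scc[4]=2)
step 5: low=(low[0]=0,low[1]=1,low[2]=2,low[3]=4,low[4]=2); scc=(scc[0]=0,scc[1]=3,scc[2]=2,scc[3]=1,scc[4]=2)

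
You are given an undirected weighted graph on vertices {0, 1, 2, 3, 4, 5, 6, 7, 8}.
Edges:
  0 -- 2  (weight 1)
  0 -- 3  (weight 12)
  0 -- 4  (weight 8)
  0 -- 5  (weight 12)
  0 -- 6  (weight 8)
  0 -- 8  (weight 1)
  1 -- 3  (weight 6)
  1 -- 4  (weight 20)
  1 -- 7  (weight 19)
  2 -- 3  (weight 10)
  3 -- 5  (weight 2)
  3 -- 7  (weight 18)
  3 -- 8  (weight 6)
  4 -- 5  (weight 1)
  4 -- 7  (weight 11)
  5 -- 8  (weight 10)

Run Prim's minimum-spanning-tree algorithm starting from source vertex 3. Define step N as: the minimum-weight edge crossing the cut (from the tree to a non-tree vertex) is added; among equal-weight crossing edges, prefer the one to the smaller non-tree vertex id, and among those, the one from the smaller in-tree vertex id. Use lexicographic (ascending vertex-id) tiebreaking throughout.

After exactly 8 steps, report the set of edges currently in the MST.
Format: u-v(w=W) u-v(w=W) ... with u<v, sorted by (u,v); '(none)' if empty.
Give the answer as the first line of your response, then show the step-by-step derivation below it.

0-2(w=1) 0-6(w=8) 0-8(w=1) 1-3(w=6) 3-5(w=2) 3-8(w=6) 4-5(w=1) 4-7(w=11)

step 1: add edge 3-5 (w=2); MST = {3-5(w=2)}
step 2: add edge 4-5 (w=1); MST = {3-5(w=2) 4-5(w=1)}
step 3: add edge 1-3 (w=6); MST = {1-3(w=6) 3-5(w=2) 4-5(w=1)}
step 4: add edge 3-8 (w=6); MST = {1-3(w=6) 3-5(w=2) 3-8(w=6) 4-5(w=1)}
step 5: add edge 0-8 (w=1); MST = {0-8(w=1) 1-3(w=6) 3-5(w=2) 3-8(w=6) 4-5(w=1)}
step 6: add edge 0-2 (w=1); MST = {0-2(w=1) 0-8(w=1) 1-3(w=6) 3-5(w=2) 3-8(w=6) 4-5(w=1)}
step 7: add edge 0-6 (w=8); MST = {0-2(w=1) 0-6(w=8) 0-8(w=1) 1-3(w=6) 3-5(w=2) 3-8(w=6) 4-5(w=1)}
step 8: add edge 4-7 (w=11); MST = {0-2(w=1) 0-6(w=8) 0-8(w=1) 1-3(w=6) 3-5(w=2) 3-8(w=6) 4-5(w=1) 4-7(w=11)}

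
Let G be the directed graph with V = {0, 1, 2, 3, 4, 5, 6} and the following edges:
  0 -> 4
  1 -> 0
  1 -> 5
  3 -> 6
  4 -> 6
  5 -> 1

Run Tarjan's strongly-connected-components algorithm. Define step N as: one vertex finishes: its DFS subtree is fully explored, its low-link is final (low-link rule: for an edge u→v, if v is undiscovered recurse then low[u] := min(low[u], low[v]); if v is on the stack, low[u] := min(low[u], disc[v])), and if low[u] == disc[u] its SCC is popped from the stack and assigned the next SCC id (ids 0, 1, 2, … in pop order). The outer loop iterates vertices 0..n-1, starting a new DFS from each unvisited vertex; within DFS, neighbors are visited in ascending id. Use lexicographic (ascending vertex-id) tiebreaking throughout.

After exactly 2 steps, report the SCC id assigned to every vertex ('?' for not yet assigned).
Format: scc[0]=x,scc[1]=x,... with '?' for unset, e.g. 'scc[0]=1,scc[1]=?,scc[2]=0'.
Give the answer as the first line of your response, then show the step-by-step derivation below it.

scc[0]=?,scc[1]=?,scc[2]=?,scc[3]=?,scc[4]=1,scc[5]=?,scc[6]=0

step 1: low=(low[0]=0,low[1]=?,low[2]=?,low[3]=?,low[4]=1,low[5]=?,low[6]=2); scc=(scc[0]=?,scc[1]=?,scc[2]=?,scc[3]=?,scc[4]=?,scc[5]=?,scc[6]=0)
step 2: low=(low[0]=0,low[1]=?,low[2]=?,low[3]=?,low[4]=1,low[5]=?,low[6]=2); scc=(scc[0]=?,scc[1]=?,scc[2]=?,scc[3]=?,scc[4]=1,scc[5]=?,scc[6]=0)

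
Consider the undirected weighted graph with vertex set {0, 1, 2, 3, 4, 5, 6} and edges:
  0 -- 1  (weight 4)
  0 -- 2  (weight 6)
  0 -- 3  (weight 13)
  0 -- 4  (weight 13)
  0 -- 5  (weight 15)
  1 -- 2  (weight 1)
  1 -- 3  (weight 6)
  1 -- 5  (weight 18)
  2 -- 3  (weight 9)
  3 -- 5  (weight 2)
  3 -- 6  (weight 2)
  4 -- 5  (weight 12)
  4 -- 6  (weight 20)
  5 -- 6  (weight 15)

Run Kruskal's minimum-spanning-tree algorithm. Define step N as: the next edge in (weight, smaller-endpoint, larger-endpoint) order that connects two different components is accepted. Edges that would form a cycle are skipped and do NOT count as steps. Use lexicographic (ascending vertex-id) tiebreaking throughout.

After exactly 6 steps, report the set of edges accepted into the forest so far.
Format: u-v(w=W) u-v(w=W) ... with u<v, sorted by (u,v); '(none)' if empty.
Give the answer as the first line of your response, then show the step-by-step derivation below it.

0-1(w=4) 1-2(w=1) 1-3(w=6) 3-5(w=2) 3-6(w=2) 4-5(w=12)

step 1: add edge 1-2 (w=1); MST = {1-2(w=1)}
step 2: add edge 3-5 (w=2); MST = {1-2(w=1) 3-5(w=2)}
step 3: add edge 3-6 (w=2); MST = {1-2(w=1) 3-5(w=2) 3-6(w=2)}
step 4: add edge 0-1 (w=4); MST = {0-1(w=4) 1-2(w=1) 3-5(w=2) 3-6(w=2)}
step 5: add edge 1-3 (w=6); MST = {0-1(w=4) 1-2(w=1) 1-3(w=6) 3-5(w=2) 3-6(w=2)}
step 6: add edge 4-5 (w=12); MST = {0-1(w=4) 1-2(w=1) 1-3(w=6) 3-5(w=2) 3-6(w=2) 4-5(w=12)}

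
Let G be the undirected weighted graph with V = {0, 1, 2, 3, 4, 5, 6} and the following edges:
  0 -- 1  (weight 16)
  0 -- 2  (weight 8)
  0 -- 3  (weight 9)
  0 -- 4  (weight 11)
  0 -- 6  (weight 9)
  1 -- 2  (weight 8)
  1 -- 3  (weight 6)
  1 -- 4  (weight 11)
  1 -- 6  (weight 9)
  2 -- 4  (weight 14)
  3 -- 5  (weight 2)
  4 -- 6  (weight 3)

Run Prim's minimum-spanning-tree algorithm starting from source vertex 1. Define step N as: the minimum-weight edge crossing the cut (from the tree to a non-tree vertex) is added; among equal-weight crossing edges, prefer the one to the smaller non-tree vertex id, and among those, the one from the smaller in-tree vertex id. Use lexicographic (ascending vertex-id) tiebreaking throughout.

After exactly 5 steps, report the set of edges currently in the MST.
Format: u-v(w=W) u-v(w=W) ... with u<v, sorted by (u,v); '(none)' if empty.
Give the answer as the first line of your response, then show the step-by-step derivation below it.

0-2(w=8) 0-6(w=9) 1-2(w=8) 1-3(w=6) 3-5(w=2)

step 1: add edge 1-3 (w=6); MST = {1-3(w=6)}
step 2: add edge 3-5 (w=2); MST = {1-3(w=6) 3-5(w=2)}
step 3: add edge 1-2 (w=8); MST = {1-2(w=8) 1-3(w=6) 3-5(w=2)}
step 4: add edge 0-2 (w=8); MST = {0-2(w=8) 1-2(w=8) 1-3(w=6) 3-5(w=2)}
step 5: add edge 0-6 (w=9); MST = {0-2(w=8) 0-6(w=9) 1-2(w=8) 1-3(w=6) 3-5(w=2)}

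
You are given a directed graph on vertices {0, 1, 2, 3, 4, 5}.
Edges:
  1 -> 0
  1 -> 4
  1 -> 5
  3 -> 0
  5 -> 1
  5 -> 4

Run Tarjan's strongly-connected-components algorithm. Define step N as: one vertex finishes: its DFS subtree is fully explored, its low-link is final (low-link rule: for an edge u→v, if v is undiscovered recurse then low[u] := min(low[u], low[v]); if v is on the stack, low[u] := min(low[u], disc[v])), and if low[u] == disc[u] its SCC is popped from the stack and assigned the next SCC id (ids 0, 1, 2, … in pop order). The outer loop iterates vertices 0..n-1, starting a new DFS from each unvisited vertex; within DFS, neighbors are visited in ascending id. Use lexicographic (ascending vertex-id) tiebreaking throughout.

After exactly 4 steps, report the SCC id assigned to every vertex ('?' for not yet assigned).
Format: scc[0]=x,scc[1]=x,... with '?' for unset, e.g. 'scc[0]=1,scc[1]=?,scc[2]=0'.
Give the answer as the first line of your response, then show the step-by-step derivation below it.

scc[0]=0,scc[1]=2,scc[2]=?,scc[3]=?,scc[4]=1,scc[5]=2

step 1: low=(low[0]=0,low[1]=?,low[2]=?,low[3]=?,low[4]=?,low[5]=?); scc=(scc[0]=0,scc[1]=?,scc[2]=?,scc[3]=?,scc[4]=?,scc[5]=?)
step 2: low=(low[0]=0,low[1]=1,low[2]=?,low[3]=?,low[4]=2,low[5]=?); scc=(scc[0]=0,scc[1]=?,scc[2]=?,scc[3]=?,scc[4]=1,scc[5]=?)
step 3: low=(low[0]=0,low[1]=1,low[2]=?,low[3]=?,low[4]=2,low[5]=1); scc=(scc[0]=0,scc[1]=?,scc[2]=?,scc[3]=?,scc[4]=1,scc[5]=?)
step 4: low=(low[0]=0,low[1]=1,low[2]=?,low[3]=?,low[4]=2,low[5]=1); scc=(scc[0]=0,scc[1]=2,scc[2]=?,scc[3]=?,scc[4]=1,scc[5]=2)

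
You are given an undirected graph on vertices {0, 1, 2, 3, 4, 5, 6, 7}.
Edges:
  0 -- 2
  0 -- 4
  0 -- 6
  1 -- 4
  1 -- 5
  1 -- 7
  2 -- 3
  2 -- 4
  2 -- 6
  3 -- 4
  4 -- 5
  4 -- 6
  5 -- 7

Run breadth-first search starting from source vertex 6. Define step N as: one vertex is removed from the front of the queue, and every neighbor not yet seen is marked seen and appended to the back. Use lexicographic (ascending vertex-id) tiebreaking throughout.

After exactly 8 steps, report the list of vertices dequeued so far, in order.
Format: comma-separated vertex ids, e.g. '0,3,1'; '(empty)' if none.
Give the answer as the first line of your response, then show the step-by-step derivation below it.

6,0,2,4,3,1,5,7

step 1: dequeue 6; queue=[0,2,4]; order=6
step 2: dequeue 0; queue=[2,4]; order=6,0
step 3: dequeue 2; queue=[4,3]; order=6,0,2
step 4: dequeue 4; queue=[3,1,5]; order=6,0,2,4
step 5: dequeue 3; queue=[1,5]; order=6,0,2,4,3
step 6: dequeue 1; queue=[5,7]; order=6,0,2,4,3,1
step 7: dequeue 5; queue=[7]; order=6,0,2,4,3,1,5
step 8: dequeue 7; queue=[(empty)]; order=6,0,2,4,3,1,5,7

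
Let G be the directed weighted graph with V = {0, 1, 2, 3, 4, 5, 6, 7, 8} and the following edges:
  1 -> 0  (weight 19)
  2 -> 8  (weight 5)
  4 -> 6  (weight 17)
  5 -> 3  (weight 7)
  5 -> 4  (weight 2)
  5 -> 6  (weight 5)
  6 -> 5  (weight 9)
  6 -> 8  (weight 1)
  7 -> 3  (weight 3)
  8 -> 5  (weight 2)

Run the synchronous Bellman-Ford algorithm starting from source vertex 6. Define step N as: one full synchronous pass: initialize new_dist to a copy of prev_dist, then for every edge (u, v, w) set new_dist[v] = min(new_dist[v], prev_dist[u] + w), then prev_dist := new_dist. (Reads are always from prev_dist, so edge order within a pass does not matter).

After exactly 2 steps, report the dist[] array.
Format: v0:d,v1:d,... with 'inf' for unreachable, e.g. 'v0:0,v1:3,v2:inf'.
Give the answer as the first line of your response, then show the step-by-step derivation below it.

v0:inf,v1:inf,v2:inf,v3:16,v4:11,v5:3,v6:0,v7:inf,v8:1

step 1: dist = v0:inf,v1:inf,v2:inf,v3:inf,v4:inf,v5:9,v6:0,v7:inf,v8:1
step 2: dist = v0:inf,v1:inf,v2:inf,v3:16,v4:11,v5:3,v6:0,v7:inf,v8:1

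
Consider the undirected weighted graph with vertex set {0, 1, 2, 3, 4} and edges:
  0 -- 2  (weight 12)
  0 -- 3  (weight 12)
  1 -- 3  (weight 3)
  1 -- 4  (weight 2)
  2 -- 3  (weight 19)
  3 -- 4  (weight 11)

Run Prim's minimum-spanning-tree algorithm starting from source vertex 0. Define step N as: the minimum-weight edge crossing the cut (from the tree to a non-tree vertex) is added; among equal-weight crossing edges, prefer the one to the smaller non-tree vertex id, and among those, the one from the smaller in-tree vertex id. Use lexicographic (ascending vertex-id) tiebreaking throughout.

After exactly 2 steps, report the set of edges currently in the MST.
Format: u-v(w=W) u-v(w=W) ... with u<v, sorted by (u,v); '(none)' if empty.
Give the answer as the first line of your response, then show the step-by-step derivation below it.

0-2(w=12) 0-3(w=12)

step 1: add edge 0-2 (w=12); MST = {0-2(w=12)}
step 2: add edge 0-3 (w=12); MST = {0-2(w=12) 0-3(w=12)}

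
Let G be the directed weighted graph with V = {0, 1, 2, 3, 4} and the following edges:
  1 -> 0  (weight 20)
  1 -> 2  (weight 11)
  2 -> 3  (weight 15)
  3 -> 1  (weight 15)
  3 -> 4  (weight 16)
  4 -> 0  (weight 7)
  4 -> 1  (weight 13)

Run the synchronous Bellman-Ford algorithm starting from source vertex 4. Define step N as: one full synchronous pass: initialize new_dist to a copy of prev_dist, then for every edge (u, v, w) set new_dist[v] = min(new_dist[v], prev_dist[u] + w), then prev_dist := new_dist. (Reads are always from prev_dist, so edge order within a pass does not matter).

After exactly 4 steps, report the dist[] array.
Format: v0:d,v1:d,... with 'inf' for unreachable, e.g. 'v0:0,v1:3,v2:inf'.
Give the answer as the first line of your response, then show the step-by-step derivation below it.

v0:7,v1:13,v2:24,v3:39,v4:0

step 1: dist = v0:7,v1:13,v2:inf,v3:inf,v4:0
step 2: dist = v0:7,v1:13,v2:24,v3:inf,v4:0
step 3: dist = v0:7,v1:13,v2:24,v3:39,v4:0
step 4: dist = v0:7,v1:13,v2:24,v3:39,v4:0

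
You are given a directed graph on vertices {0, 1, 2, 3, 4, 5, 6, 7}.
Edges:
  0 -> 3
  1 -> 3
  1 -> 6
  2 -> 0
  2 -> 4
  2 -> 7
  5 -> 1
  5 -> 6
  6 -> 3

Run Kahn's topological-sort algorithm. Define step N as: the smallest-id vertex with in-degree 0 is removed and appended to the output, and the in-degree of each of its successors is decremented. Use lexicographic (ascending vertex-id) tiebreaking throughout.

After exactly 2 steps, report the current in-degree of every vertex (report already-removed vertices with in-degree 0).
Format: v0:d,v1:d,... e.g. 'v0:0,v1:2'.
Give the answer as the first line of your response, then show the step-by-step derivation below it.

v0:0,v1:1,v2:0,v3:2,v4:0,v5:0,v6:2,v7:0

step 1: output 2; order=[2]; indeg=(0,1,0,3,0,0,2,0)
step 2: output 0; order=[2,0]; indeg=(0,1,0,2,0,0,2,0)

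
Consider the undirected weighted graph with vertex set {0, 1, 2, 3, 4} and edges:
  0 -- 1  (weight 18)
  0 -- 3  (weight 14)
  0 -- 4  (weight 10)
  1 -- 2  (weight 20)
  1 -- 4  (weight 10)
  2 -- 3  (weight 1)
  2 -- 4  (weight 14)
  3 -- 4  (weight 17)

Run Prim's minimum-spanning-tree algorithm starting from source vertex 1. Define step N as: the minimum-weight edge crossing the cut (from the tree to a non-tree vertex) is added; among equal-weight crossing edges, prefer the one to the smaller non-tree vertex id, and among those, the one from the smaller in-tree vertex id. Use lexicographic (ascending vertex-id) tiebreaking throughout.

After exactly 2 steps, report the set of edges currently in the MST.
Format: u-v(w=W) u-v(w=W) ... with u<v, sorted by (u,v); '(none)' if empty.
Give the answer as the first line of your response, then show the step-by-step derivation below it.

0-4(w=10) 1-4(w=10)

step 1: add edge 1-4 (w=10); MST = {1-4(w=10)}
step 2: add edge 0-4 (w=10); MST = {0-4(w=10) 1-4(w=10)}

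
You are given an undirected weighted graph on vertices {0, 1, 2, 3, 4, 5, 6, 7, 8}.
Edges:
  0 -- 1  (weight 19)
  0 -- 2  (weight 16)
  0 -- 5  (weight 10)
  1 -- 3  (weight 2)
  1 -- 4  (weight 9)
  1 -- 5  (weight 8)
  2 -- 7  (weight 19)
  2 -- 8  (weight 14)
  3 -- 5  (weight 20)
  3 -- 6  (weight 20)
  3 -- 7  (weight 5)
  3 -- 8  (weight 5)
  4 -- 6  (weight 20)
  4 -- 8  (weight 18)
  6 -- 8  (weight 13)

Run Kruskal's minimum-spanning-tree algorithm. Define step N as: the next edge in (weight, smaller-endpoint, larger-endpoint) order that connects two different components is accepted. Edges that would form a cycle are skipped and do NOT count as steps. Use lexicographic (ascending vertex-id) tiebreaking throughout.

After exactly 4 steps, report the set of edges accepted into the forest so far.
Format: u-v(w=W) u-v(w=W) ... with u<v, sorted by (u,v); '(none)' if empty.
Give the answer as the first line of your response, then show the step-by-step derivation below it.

1-3(w=2) 1-5(w=8) 3-7(w=5) 3-8(w=5)

step 1: add edge 1-3 (w=2); MST = {1-3(w=2)}
step 2: add edge 3-7 (w=5); MST = {1-3(w=2) 3-7(w=5)}
step 3: add edge 3-8 (w=5); MST = {1-3(w=2) 3-7(w=5) 3-8(w=5)}
step 4: add edge 1-5 (w=8); MST = {1-3(w=2) 1-5(w=8) 3-7(w=5) 3-8(w=5)}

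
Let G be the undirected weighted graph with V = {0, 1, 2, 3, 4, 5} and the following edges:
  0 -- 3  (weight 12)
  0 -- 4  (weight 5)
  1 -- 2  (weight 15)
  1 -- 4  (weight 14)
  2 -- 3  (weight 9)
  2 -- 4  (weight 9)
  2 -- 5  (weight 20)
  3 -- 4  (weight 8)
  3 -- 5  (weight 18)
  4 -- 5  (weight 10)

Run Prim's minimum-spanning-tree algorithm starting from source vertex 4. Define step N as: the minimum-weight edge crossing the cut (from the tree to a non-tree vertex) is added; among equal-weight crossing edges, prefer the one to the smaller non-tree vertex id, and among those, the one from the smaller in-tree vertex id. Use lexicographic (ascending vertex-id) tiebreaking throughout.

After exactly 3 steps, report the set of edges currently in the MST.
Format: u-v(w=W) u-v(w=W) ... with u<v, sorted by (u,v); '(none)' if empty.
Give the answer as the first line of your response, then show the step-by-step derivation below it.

0-4(w=5) 2-3(w=9) 3-4(w=8)

step 1: add edge 0-4 (w=5); MST = {0-4(w=5)}
step 2: add edge 3-4 (w=8); MST = {0-4(w=5) 3-4(w=8)}
step 3: add edge 2-3 (w=9); MST = {0-4(w=5) 2-3(w=9) 3-4(w=8)}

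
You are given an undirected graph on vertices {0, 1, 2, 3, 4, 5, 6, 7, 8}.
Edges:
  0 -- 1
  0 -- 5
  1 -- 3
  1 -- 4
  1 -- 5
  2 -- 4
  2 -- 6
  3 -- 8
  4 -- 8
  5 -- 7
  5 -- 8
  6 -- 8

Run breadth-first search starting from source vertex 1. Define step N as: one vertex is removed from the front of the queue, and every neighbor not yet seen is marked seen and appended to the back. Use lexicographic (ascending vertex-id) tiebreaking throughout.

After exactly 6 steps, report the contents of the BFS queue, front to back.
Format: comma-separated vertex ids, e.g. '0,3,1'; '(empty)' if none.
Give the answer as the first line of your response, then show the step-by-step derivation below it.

2,7,6

step 1: dequeue 1; queue=[0,3,4,5]; order=1
step 2: dequeue 0; queue=[3,4,5]; order=1,0
step 3: dequeue 3; queue=[4,5,8]; order=1,0,3
step 4: dequeue 4; queue=[5,8,2]; order=1,0,3,4
step 5: dequeue 5; queue=[8,2,7]; order=1,0,3,4,5
step 6: dequeue 8; queue=[2,7,6]; order=1,0,3,4,5,8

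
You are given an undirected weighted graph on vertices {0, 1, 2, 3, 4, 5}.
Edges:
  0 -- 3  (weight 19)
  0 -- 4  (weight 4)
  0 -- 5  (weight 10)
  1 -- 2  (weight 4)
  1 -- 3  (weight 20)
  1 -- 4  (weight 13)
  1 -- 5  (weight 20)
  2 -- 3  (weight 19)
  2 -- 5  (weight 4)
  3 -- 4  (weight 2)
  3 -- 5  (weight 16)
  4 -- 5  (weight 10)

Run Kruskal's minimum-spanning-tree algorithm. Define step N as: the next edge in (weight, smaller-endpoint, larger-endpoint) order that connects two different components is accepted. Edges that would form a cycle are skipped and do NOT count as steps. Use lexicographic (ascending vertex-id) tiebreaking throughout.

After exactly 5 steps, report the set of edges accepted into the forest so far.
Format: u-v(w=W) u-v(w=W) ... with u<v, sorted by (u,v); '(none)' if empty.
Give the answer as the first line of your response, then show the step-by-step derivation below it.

0-4(w=4) 0-5(w=10) 1-2(w=4) 2-5(w=4) 3-4(w=2)

step 1: add edge 3-4 (w=2); MST = {3-4(w=2)}
step 2: add edge 0-4 (w=4); MST = {0-4(w=4) 3-4(w=2)}
step 3: add edge 1-2 (w=4); MST = {0-4(w=4) 1-2(w=4) 3-4(w=2)}
step 4: add edge 2-5 (w=4); MST = {0-4(w=4) 1-2(w=4) 2-5(w=4) 3-4(w=2)}
step 5: add edge 0-5 (w=10); MST = {0-4(w=4) 0-5(w=10) 1-2(w=4) 2-5(w=4) 3-4(w=2)}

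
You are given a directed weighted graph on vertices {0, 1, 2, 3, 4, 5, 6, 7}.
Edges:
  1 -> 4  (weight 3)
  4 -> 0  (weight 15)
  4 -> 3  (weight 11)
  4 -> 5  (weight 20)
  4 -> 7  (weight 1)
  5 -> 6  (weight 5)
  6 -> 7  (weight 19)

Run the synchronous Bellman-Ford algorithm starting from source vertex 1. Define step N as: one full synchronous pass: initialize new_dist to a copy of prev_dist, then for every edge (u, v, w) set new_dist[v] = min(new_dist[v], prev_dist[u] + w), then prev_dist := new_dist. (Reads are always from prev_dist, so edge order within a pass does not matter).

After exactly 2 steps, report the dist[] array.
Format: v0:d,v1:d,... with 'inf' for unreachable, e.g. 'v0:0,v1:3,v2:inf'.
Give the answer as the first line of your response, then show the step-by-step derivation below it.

v0:18,v1:0,v2:inf,v3:14,v4:3,v5:23,v6:inf,v7:4

step 1: dist = v0:inf,v1:0,v2:inf,v3:inf,v4:3,v5:inf,v6:inf,v7:inf
step 2: dist = v0:18,v1:0,v2:inf,v3:14,v4:3,v5:23,v6:inf,v7:4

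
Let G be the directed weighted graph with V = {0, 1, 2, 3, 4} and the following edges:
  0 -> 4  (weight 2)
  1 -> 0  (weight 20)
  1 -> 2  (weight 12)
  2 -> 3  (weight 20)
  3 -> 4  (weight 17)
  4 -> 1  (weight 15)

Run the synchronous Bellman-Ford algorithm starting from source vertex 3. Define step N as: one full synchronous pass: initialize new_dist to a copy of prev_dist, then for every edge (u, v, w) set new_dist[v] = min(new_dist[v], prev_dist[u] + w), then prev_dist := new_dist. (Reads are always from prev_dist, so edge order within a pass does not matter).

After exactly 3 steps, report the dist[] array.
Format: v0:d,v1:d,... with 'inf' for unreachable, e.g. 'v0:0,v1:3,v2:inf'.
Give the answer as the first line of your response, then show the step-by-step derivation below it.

v0:52,v1:32,v2:44,v3:0,v4:17

step 1: dist = v0:inf,v1:inf,v2:inf,v3:0,v4:17
step 2: dist = v0:inf,v1:32,v2:inf,v3:0,v4:17
step 3: dist = v0:52,v1:32,v2:44,v3:0,v4:17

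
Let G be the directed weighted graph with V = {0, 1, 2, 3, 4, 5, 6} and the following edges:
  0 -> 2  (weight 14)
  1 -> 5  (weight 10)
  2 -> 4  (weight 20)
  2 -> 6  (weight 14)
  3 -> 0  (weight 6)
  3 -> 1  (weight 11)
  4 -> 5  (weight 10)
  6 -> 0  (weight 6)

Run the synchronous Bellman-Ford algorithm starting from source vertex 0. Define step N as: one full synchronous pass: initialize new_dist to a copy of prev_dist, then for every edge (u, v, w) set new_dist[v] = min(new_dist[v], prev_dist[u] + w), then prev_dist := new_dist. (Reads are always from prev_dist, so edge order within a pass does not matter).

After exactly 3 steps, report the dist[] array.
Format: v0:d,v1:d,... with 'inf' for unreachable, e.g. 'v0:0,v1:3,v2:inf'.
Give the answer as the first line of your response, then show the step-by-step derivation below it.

v0:0,v1:inf,v2:14,v3:inf,v4:34,v5:44,v6:28

step 1: dist = v0:0,v1:inf,v2:14,v3:inf,v4:inf,v5:inf,v6:inf
step 2: dist = v0:0,v1:inf,v2:14,v3:inf,v4:34,v5:inf,v6:28
step 3: dist = v0:0,v1:inf,v2:14,v3:inf,v4:34,v5:44,v6:28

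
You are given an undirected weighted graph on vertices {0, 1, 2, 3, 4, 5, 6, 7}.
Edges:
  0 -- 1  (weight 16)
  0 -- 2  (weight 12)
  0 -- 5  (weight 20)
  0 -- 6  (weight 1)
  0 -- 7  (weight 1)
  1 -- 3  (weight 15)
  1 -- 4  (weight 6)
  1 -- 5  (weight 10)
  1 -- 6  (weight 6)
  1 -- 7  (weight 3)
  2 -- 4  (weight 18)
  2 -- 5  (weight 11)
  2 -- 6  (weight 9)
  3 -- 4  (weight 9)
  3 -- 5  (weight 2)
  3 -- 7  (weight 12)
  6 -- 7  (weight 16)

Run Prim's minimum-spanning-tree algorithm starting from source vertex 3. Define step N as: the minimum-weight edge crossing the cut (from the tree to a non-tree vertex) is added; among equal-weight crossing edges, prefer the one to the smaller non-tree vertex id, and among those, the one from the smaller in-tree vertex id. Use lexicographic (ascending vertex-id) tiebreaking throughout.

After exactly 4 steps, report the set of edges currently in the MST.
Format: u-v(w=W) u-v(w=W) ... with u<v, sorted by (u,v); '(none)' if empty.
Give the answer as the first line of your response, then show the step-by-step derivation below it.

1-4(w=6) 1-7(w=3) 3-4(w=9) 3-5(w=2)

step 1: add edge 3-5 (w=2); MST = {3-5(w=2)}
step 2: add edge 3-4 (w=9); MST = {3-4(w=9) 3-5(w=2)}
step 3: add edge 1-4 (w=6); MST = {1-4(w=6) 3-4(w=9) 3-5(w=2)}
step 4: add edge 1-7 (w=3); MST = {1-4(w=6) 1-7(w=3) 3-4(w=9) 3-5(w=2)}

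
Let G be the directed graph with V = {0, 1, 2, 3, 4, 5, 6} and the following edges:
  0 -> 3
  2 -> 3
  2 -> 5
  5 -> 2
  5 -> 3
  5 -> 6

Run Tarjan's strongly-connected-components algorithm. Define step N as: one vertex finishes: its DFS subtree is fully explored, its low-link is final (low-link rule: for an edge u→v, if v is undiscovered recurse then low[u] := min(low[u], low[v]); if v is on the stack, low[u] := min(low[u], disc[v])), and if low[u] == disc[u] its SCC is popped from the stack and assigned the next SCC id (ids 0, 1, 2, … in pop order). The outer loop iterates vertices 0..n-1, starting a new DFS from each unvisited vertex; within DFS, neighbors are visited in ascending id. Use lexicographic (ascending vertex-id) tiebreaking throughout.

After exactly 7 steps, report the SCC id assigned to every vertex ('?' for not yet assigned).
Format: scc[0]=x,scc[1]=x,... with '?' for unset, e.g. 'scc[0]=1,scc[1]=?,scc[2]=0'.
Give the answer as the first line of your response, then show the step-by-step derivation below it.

scc[0]=1,scc[1]=2,scc[2]=4,scc[3]=0,scc[4]=5,scc[5]=4,scc[6]=3

step 1: low=(low[0]=0,low[1]=?,low[2]=?,low[3]=1,low[4]=?,low[5]=?,low[6]=?); scc=(scc[0]=?,scc[1]=?,scc[2]=?,scc[3]=0,scc[4]=?,scc[5]=?,scc[6]=?)
step 2: low=(low[0]=0,low[1]=?,low[2]=?,low[3]=1,low[4]=?,low[5]=?,low[6]=?); scc=(scc[0]=1,scc[1]=?,scc[2]=?,scc[3]=0,scc[4]=?,scc[5]=?,scc[6]=?)
step 3: low=(low[0]=0,low[1]=2,low[2]=?,low[3]=1,low[4]=?,low[5]=?,low[6]=?); scc=(scc[0]=1,scc[1]=2,scc[2]=?,scc[3]=0,scc[4]=?,scc[5]=?,scc[6]=?)
step 4: low=(low[0]=0,low[1]=2,low[2]=3,low[3]=1,low[4]=?,low[5]=3,low[6]=5); scc=(scc[0]=1,scc[1]=2,scc[2]=?,scc[3]=0,scc[4]=?,scc[5]=?,scc[6]=3)
step 5: low=(low[0]=0,low[1]=2,low[2]=3,low[3]=1,low[4]=?,low[5]=3,low[6]=5); scc=(scc[0]=1,scc[1]=2,scc[2]=?,scc[3]=0,scc[4]=?,scc[5]=?,scc[6]=3)
step 6: low=(low[0]=0,low[1]=2,low[2]=3,low[3]=1,low[4]=?,low[5]=3,low[6]=5); scc=(scc[0]=1,scc[1]=2,scc[2]=4,scc[3]=0,scc[4]=?,scc[5]=4,scc[6]=3)
step 7: low=(low[0]=0,low[1]=2,low[2]=3,low[3]=1,low[4]=6,low[5]=3,low[6]=5); scc=(scc[0]=1,scc[1]=2,scc[2]=4,scc[3]=0,scc[4]=5,scc[5]=4,scc[6]=3)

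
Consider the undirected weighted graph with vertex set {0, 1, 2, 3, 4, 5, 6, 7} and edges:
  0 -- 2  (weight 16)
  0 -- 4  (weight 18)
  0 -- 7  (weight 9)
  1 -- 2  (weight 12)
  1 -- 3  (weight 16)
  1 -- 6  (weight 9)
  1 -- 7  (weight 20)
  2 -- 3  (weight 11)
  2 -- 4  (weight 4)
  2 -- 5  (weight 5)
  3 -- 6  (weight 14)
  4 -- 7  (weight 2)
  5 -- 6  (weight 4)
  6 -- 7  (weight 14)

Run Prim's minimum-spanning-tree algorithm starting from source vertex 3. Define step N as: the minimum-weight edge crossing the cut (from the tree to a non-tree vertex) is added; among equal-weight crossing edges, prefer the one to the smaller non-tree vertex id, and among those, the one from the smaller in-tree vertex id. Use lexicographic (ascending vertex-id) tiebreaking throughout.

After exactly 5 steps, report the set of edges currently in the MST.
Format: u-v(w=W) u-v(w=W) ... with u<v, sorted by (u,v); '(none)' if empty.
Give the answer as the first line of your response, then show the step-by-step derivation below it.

2-3(w=11) 2-4(w=4) 2-5(w=5) 4-7(w=2) 5-6(w=4)

step 1: add edge 2-3 (w=11); MST = {2-3(w=11)}
step 2: add edge 2-4 (w=4); MST = {2-3(w=11) 2-4(w=4)}
step 3: add edge 4-7 (w=2); MST = {2-3(w=11) 2-4(w=4) 4-7(w=2)}
step 4: add edge 2-5 (w=5); MST = {2-3(w=11) 2-4(w=4) 2-5(w=5) 4-7(w=2)}
step 5: add edge 5-6 (w=4); MST = {2-3(w=11) 2-4(w=4) 2-5(w=5) 4-7(w=2) 5-6(w=4)}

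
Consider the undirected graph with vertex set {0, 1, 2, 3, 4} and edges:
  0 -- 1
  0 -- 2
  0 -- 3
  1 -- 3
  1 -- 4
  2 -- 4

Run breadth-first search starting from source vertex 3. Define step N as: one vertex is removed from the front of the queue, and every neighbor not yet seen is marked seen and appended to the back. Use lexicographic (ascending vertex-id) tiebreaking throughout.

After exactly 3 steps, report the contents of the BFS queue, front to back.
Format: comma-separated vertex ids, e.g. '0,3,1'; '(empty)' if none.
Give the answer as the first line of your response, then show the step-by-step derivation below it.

2,4

step 1: dequeue 3; queue=[0,1]; order=3
step 2: dequeue 0; queue=[1,2]; order=3,0
step 3: dequeue 1; queue=[2,4]; order=3,0,1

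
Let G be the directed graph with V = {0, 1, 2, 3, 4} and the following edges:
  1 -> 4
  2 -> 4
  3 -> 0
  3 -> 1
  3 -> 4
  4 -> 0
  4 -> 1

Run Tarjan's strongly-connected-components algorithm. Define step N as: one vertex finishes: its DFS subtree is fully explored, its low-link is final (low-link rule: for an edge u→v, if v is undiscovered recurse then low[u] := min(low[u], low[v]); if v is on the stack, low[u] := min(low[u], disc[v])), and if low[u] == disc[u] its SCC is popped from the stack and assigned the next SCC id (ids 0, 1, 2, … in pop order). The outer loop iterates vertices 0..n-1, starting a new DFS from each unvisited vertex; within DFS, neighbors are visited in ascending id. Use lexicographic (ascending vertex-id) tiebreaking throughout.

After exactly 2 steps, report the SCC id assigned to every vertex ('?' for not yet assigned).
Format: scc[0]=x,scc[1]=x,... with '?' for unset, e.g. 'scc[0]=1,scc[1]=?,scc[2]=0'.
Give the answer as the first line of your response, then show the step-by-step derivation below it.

scc[0]=0,scc[1]=?,scc[2]=?,scc[3]=?,scc[4]=?

step 1: low=(low[0]=0,low[1]=?,low[2]=?,low[3]=?,low[4]=?); scc=(scc[0]=0,scc[1]=?,scc[2]=?,scc[3]=?,scc[4]=?)
step 2: low=(low[0]=0,low[1]=1,low[2]=?,low[3]=?,low[4]=1); scc=(scc[0]=0,scc[1]=?,scc[2]=?,scc[3]=?,scc[4]=?)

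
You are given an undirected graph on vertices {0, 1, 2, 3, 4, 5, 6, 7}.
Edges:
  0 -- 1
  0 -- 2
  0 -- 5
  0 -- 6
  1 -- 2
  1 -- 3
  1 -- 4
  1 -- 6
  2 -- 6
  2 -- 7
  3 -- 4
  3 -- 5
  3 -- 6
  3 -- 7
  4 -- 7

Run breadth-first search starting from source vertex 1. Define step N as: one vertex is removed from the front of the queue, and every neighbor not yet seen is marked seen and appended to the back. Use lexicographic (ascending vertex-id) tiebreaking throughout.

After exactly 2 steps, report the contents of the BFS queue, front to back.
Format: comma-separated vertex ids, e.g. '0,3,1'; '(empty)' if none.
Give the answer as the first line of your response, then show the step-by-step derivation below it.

2,3,4,6,5

step 1: dequeue 1; queue=[0,2,3,4,6]; order=1
step 2: dequeue 0; queue=[2,3,4,6,5]; order=1,0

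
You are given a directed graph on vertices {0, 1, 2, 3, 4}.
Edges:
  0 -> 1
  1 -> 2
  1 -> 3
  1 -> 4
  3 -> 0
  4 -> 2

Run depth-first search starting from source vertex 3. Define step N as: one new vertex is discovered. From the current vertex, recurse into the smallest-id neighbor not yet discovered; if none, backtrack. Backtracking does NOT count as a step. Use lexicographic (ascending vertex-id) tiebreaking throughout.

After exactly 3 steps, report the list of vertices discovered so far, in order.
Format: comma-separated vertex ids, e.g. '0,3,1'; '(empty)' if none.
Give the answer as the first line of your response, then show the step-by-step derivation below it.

3,0,1

step 1: discover 3; path=3; order=3
step 2: discover 0; path=3>0; order=3,0
step 3: discover 1; path=3>0>1; order=3,0,1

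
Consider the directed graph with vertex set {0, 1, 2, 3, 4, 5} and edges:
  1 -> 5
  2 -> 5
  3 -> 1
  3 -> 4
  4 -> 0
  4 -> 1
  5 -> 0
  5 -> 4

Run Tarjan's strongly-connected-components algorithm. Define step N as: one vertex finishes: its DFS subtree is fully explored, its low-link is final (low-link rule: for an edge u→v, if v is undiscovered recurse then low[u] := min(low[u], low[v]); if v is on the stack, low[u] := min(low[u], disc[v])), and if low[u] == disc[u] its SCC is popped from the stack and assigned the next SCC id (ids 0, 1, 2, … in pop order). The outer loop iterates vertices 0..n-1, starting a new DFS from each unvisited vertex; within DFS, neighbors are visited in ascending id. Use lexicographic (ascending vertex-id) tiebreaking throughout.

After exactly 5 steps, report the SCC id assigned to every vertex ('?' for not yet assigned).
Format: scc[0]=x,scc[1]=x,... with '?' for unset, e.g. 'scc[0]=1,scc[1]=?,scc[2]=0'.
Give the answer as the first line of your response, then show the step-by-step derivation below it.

scc[0]=0,scc[1]=1,scc[2]=2,scc[3]=?,scc[4]=1,scc[5]=1

step 1: low=(low[0]=0,low[1]=?,low[2]=?,low[3]=?,low[4]=?,low[5]=?); scc=(scc[0]=0,scc[1]=?,scc[2]=?,scc[3]=?,scc[4]=?,scc[5]=?)
step 2: low=(low[0]=0,low[1]=1,low[2]=?,low[3]=?,low[4]=1,low[5]=2); scc=(scc[0]=0,scc[1]=?,scc[2]=?,scc[3]=?,scc[4]=?,scc[5]=?)
step 3: low=(low[0]=0,low[1]=1,low[2]=?,low[3]=?,low[4]=1,low[5]=1); scc=(scc[0]=0,scc[1]=?,scc[2]=?,scc[3]=?,scc[4]=?,scc[5]=?)
step 4: low=(low[0]=0,low[1]=1,low[2]=?,low[3]=?,low[4]=1,low[5]=1); scc=(scc[0]=0,scc[1]=1,scc[2]=?,scc[3]=?,scc[4]=1,scc[5]=1)
step 5: low=(low[0]=0,low[1]=1,low[2]=4,low[3]=?,low[4]=1,low[5]=1); scc=(scc[0]=0,scc[1]=1,scc[2]=2,scc[3]=?,scc[4]=1,scc[5]=1)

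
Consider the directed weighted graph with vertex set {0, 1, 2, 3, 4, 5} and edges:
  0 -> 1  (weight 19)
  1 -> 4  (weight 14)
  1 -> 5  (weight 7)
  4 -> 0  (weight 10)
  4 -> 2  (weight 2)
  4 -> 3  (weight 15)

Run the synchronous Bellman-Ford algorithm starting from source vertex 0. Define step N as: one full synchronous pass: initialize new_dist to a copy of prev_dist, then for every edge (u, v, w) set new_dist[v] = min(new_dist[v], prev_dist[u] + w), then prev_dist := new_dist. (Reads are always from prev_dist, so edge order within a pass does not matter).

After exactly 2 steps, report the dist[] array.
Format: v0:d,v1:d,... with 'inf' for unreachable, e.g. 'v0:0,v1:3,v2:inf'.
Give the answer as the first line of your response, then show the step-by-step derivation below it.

v0:0,v1:19,v2:inf,v3:inf,v4:33,v5:26

step 1: dist = v0:0,v1:19,v2:inf,v3:inf,v4:inf,v5:inf
step 2: dist = v0:0,v1:19,v2:inf,v3:inf,v4:33,v5:26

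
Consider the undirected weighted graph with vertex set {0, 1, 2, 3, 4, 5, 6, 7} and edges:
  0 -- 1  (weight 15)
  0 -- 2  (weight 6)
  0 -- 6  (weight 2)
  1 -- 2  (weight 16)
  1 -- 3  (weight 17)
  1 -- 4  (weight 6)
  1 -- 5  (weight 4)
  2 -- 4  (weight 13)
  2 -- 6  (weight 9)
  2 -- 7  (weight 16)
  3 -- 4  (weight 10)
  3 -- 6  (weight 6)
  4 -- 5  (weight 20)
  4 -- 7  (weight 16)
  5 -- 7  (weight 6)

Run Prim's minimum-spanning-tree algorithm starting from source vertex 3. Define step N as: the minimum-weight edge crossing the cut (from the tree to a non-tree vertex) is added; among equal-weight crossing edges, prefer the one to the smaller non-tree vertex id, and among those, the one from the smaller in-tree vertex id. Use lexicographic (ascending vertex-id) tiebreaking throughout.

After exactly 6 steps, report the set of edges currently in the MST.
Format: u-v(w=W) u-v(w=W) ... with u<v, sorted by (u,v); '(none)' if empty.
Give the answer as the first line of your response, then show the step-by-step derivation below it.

0-2(w=6) 0-6(w=2) 1-4(w=6) 1-5(w=4) 3-4(w=10) 3-6(w=6)

step 1: add edge 3-6 (w=6); MST = {3-6(w=6)}
step 2: add edge 0-6 (w=2); MST = {0-6(w=2) 3-6(w=6)}
step 3: add edge 0-2 (w=6); MST = {0-2(w=6) 0-6(w=2) 3-6(w=6)}
step 4: add edge 3-4 (w=10); MST = {0-2(w=6) 0-6(w=2) 3-4(w=10) 3-6(w=6)}
step 5: add edge 1-4 (w=6); MST = {0-2(w=6) 0-6(w=2) 1-4(w=6) 3-4(w=10) 3-6(w=6)}
step 6: add edge 1-5 (w=4); MST = {0-2(w=6) 0-6(w=2) 1-4(w=6) 1-5(w=4) 3-4(w=10) 3-6(w=6)}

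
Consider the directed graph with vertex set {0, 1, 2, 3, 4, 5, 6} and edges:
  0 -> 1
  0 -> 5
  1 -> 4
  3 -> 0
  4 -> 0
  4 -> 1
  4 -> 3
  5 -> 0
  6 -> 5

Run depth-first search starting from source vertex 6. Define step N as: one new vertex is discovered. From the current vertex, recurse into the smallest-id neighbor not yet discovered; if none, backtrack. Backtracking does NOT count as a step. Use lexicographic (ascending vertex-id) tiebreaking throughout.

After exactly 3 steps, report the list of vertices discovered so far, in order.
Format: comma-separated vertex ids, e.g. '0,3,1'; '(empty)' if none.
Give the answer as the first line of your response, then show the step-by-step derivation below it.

6,5,0

step 1: discover 6; path=6; order=6
step 2: discover 5; path=6>5; order=6,5
step 3: discover 0; path=6>5>0; order=6,5,0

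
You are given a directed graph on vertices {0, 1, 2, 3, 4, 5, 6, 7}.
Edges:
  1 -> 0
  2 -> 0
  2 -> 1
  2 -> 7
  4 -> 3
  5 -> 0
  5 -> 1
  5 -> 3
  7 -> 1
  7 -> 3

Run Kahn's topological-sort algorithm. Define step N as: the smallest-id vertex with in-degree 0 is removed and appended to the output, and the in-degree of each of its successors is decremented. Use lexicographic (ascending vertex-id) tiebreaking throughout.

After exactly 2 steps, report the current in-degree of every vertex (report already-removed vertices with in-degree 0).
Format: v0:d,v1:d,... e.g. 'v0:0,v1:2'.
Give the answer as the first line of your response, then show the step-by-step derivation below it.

v0:2,v1:2,v2:0,v3:2,v4:0,v5:0,v6:0,v7:0

step 1: output 2; order=[2]; indeg=(2,2,0,3,0,0,0,0)
step 2: output 4; order=[2,4]; indeg=(2,2,0,2,0,0,0,0)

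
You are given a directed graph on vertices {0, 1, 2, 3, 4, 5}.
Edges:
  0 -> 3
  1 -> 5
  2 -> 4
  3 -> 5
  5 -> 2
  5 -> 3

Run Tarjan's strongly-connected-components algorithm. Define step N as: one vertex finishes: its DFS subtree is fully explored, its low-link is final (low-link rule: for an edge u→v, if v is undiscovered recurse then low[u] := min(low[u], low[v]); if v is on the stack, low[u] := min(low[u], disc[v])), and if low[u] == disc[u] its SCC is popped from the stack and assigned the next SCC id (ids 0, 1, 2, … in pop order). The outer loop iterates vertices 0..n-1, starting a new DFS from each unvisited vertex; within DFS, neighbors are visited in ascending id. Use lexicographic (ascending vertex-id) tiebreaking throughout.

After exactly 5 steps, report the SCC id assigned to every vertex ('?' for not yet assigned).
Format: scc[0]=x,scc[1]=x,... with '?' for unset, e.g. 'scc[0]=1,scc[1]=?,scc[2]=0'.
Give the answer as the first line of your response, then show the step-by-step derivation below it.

scc[0]=3,scc[1]=?,scc[2]=1,scc[3]=2,scc[4]=0,scc[5]=2

step 1: low=(low[0]=0,low[1]=?,low[2]=3,low[3]=1,low[4]=4,low[5]=2); scc=(scc[0]=?,scc[1]=?,scc[2]=?,scc[3]=?,scc[4]=0,scc[5]=?)
step 2: low=(low[0]=0,low[1]=?,low[2]=3,low[3]=1,low[4]=4,low[5]=2); scc=(scc[0]=?,scc[1]=?,scc[2]=1,scc[3]=?,scc[4]=0,scc[5]=?)
step 3: low=(low[0]=0,low[1]=?,low[2]=3,low[3]=1,low[4]=4,low[5]=1); scc=(scc[0]=?,scc[1]=?,scc[2]=1,scc[3]=?,scc[4]=0,scc[5]=?)
step 4: low=(low[0]=0,low[1]=?,low[2]=3,low[3]=1,low[4]=4,low[5]=1); scc=(scc[0]=?,scc[1]=?,scc[2]=1,scc[3]=2,scc[4]=0,scc[5]=2)
step 5: low=(low[0]=0,low[1]=?,low[2]=3,low[3]=1,low[4]=4,low[5]=1); scc=(scc[0]=3,scc[1]=?,scc[2]=1,scc[3]=2,scc[4]=0,scc[5]=2)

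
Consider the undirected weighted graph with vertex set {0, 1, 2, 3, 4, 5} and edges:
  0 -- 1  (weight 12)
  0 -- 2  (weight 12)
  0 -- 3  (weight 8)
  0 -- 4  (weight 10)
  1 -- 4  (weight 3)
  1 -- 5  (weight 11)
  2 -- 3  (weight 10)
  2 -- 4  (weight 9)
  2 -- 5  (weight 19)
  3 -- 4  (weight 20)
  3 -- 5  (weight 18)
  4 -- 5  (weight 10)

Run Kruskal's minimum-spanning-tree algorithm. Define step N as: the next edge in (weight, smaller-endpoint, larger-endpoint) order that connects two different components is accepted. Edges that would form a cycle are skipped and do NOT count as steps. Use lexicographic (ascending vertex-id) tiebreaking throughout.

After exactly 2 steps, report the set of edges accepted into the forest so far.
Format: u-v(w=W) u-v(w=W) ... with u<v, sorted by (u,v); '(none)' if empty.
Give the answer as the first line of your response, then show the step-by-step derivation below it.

0-3(w=8) 1-4(w=3)

step 1: add edge 1-4 (w=3); MST = {1-4(w=3)}
step 2: add edge 0-3 (w=8); MST = {0-3(w=8) 1-4(w=3)}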